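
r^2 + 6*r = r*(r + 6)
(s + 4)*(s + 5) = s^2 + 9*s + 20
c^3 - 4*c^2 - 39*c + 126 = (c - 7)*(c - 3)*(c + 6)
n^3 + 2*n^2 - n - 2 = (n - 1)*(n + 1)*(n + 2)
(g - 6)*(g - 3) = g^2 - 9*g + 18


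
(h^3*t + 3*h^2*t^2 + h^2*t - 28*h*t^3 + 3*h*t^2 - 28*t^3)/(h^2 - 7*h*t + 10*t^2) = t*(h^3 + 3*h^2*t + h^2 - 28*h*t^2 + 3*h*t - 28*t^2)/(h^2 - 7*h*t + 10*t^2)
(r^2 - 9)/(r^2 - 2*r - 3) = (r + 3)/(r + 1)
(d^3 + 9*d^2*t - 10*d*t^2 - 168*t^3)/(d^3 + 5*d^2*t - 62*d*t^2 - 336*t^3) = (-d + 4*t)/(-d + 8*t)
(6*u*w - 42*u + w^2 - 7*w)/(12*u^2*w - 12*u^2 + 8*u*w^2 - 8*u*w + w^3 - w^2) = (w - 7)/(2*u*w - 2*u + w^2 - w)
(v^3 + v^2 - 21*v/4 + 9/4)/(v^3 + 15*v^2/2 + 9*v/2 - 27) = (v - 1/2)/(v + 6)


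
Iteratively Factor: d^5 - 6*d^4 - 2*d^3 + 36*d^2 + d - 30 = (d - 3)*(d^4 - 3*d^3 - 11*d^2 + 3*d + 10) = (d - 3)*(d - 1)*(d^3 - 2*d^2 - 13*d - 10) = (d - 3)*(d - 1)*(d + 2)*(d^2 - 4*d - 5) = (d - 3)*(d - 1)*(d + 1)*(d + 2)*(d - 5)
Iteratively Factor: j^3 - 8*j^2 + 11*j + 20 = (j - 5)*(j^2 - 3*j - 4) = (j - 5)*(j - 4)*(j + 1)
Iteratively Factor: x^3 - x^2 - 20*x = (x + 4)*(x^2 - 5*x) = (x - 5)*(x + 4)*(x)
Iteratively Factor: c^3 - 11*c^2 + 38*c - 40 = (c - 5)*(c^2 - 6*c + 8) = (c - 5)*(c - 4)*(c - 2)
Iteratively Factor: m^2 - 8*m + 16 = (m - 4)*(m - 4)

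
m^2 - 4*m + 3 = (m - 3)*(m - 1)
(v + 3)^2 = v^2 + 6*v + 9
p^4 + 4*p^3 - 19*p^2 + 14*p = p*(p - 2)*(p - 1)*(p + 7)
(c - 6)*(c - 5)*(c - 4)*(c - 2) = c^4 - 17*c^3 + 104*c^2 - 268*c + 240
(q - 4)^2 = q^2 - 8*q + 16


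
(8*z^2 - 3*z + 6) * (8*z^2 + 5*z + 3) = 64*z^4 + 16*z^3 + 57*z^2 + 21*z + 18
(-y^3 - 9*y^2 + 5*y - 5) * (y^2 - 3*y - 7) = -y^5 - 6*y^4 + 39*y^3 + 43*y^2 - 20*y + 35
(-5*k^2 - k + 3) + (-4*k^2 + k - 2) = 1 - 9*k^2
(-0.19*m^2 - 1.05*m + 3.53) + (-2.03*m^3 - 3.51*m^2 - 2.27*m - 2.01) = -2.03*m^3 - 3.7*m^2 - 3.32*m + 1.52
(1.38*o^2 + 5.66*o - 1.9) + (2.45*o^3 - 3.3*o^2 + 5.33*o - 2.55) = 2.45*o^3 - 1.92*o^2 + 10.99*o - 4.45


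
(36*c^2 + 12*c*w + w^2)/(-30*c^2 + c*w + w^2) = (6*c + w)/(-5*c + w)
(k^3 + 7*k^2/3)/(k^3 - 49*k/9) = 3*k/(3*k - 7)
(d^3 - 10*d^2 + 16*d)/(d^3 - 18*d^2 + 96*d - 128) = d/(d - 8)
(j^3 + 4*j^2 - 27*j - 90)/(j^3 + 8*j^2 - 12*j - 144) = (j^2 - 2*j - 15)/(j^2 + 2*j - 24)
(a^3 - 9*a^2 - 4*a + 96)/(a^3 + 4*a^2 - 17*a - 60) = (a - 8)/(a + 5)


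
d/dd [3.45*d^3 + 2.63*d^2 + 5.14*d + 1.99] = 10.35*d^2 + 5.26*d + 5.14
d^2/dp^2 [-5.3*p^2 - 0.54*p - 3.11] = -10.6000000000000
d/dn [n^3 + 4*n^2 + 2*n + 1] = 3*n^2 + 8*n + 2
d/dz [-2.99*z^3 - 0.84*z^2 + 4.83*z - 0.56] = -8.97*z^2 - 1.68*z + 4.83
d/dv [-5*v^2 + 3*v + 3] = 3 - 10*v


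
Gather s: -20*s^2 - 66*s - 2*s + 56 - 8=-20*s^2 - 68*s + 48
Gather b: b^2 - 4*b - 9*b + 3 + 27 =b^2 - 13*b + 30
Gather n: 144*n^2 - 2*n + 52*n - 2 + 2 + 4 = 144*n^2 + 50*n + 4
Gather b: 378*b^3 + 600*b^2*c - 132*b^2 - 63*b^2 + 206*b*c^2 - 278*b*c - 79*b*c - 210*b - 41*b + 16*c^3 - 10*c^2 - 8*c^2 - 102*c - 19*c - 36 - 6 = 378*b^3 + b^2*(600*c - 195) + b*(206*c^2 - 357*c - 251) + 16*c^3 - 18*c^2 - 121*c - 42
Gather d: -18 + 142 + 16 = 140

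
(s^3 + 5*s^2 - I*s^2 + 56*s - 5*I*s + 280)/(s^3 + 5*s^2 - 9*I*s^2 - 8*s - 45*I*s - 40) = (s + 7*I)/(s - I)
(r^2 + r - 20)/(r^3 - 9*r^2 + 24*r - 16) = (r + 5)/(r^2 - 5*r + 4)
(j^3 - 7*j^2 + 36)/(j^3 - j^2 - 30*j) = (j^2 - j - 6)/(j*(j + 5))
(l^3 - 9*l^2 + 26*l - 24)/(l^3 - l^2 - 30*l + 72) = (l - 2)/(l + 6)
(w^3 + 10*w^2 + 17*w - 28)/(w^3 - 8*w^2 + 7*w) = (w^2 + 11*w + 28)/(w*(w - 7))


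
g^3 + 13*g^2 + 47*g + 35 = (g + 1)*(g + 5)*(g + 7)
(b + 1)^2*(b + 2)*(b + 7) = b^4 + 11*b^3 + 33*b^2 + 37*b + 14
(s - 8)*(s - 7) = s^2 - 15*s + 56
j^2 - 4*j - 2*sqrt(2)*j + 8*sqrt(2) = (j - 4)*(j - 2*sqrt(2))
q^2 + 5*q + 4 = (q + 1)*(q + 4)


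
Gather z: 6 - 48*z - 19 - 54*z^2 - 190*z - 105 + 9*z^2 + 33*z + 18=-45*z^2 - 205*z - 100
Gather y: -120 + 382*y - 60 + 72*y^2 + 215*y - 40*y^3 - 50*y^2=-40*y^3 + 22*y^2 + 597*y - 180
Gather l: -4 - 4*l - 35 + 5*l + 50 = l + 11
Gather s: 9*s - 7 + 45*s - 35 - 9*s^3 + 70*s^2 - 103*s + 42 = -9*s^3 + 70*s^2 - 49*s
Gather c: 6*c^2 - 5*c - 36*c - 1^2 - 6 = 6*c^2 - 41*c - 7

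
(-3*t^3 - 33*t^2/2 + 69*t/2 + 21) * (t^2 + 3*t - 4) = -3*t^5 - 51*t^4/2 - 3*t^3 + 381*t^2/2 - 75*t - 84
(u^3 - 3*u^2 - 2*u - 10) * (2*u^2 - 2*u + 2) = 2*u^5 - 8*u^4 + 4*u^3 - 22*u^2 + 16*u - 20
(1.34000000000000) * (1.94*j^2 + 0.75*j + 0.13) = 2.5996*j^2 + 1.005*j + 0.1742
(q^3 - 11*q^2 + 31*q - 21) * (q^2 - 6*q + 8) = q^5 - 17*q^4 + 105*q^3 - 295*q^2 + 374*q - 168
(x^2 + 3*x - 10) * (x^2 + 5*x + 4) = x^4 + 8*x^3 + 9*x^2 - 38*x - 40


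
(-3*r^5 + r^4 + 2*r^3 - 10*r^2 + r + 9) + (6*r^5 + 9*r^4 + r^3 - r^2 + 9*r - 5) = 3*r^5 + 10*r^4 + 3*r^3 - 11*r^2 + 10*r + 4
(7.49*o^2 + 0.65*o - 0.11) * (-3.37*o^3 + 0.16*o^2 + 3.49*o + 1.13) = -25.2413*o^5 - 0.9921*o^4 + 26.6148*o^3 + 10.7146*o^2 + 0.3506*o - 0.1243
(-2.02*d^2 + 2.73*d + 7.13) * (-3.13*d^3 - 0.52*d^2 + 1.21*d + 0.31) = 6.3226*d^5 - 7.4945*d^4 - 26.1807*d^3 - 1.0305*d^2 + 9.4736*d + 2.2103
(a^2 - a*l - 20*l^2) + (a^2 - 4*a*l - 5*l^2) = 2*a^2 - 5*a*l - 25*l^2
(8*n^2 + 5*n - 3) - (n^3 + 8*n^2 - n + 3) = -n^3 + 6*n - 6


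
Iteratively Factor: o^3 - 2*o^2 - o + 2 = (o - 2)*(o^2 - 1) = (o - 2)*(o - 1)*(o + 1)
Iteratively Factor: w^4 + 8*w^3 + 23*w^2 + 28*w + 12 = (w + 3)*(w^3 + 5*w^2 + 8*w + 4) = (w + 2)*(w + 3)*(w^2 + 3*w + 2) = (w + 2)^2*(w + 3)*(w + 1)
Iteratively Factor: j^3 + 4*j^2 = (j)*(j^2 + 4*j) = j^2*(j + 4)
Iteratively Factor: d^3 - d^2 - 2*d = (d - 2)*(d^2 + d) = (d - 2)*(d + 1)*(d)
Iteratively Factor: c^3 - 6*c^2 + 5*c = (c - 5)*(c^2 - c) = (c - 5)*(c - 1)*(c)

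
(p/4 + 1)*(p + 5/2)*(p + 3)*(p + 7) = p^4/4 + 33*p^3/8 + 24*p^2 + 473*p/8 + 105/2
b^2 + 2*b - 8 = (b - 2)*(b + 4)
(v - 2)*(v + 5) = v^2 + 3*v - 10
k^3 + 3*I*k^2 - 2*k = k*(k + I)*(k + 2*I)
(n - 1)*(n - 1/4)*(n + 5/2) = n^3 + 5*n^2/4 - 23*n/8 + 5/8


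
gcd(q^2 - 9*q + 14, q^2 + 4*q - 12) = q - 2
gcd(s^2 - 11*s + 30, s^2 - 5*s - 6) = s - 6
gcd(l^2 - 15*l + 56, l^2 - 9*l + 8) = l - 8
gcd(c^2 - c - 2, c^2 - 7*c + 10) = c - 2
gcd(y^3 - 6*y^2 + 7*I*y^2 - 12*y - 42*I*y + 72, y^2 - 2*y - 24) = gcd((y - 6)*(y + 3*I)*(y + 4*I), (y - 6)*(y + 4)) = y - 6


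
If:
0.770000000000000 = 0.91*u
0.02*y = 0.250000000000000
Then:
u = 0.85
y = 12.50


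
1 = 1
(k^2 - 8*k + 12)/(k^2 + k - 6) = (k - 6)/(k + 3)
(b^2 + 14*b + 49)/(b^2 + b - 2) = (b^2 + 14*b + 49)/(b^2 + b - 2)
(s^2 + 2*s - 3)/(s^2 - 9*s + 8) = (s + 3)/(s - 8)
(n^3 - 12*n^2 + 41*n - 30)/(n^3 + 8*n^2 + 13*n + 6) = (n^3 - 12*n^2 + 41*n - 30)/(n^3 + 8*n^2 + 13*n + 6)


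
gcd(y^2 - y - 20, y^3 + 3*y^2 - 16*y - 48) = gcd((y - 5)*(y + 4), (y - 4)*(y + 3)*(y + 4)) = y + 4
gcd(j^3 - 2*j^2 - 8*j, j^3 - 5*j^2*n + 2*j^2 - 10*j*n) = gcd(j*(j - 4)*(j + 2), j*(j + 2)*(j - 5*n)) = j^2 + 2*j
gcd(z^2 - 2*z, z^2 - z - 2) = z - 2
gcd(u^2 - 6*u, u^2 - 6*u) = u^2 - 6*u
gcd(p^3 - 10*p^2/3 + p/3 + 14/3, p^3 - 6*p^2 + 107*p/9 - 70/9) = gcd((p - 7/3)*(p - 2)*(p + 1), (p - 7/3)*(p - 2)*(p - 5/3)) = p^2 - 13*p/3 + 14/3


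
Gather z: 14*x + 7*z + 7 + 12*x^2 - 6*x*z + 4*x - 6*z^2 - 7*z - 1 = 12*x^2 - 6*x*z + 18*x - 6*z^2 + 6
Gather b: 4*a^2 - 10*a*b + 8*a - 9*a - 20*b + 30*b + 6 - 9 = 4*a^2 - a + b*(10 - 10*a) - 3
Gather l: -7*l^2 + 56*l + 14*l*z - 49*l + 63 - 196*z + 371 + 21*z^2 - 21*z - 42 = -7*l^2 + l*(14*z + 7) + 21*z^2 - 217*z + 392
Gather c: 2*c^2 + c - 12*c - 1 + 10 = 2*c^2 - 11*c + 9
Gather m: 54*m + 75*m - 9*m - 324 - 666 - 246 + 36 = 120*m - 1200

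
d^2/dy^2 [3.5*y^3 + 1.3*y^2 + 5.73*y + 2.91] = 21.0*y + 2.6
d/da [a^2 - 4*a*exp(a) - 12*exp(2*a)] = -4*a*exp(a) + 2*a - 24*exp(2*a) - 4*exp(a)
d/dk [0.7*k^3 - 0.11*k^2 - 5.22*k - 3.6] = 2.1*k^2 - 0.22*k - 5.22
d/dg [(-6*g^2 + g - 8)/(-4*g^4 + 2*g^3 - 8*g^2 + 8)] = (-12*g^5 + 6*g^4 - 33*g^3 + 14*g^2 - 56*g + 2)/(4*g^8 - 4*g^7 + 17*g^6 - 8*g^5 + 8*g^3 - 32*g^2 + 16)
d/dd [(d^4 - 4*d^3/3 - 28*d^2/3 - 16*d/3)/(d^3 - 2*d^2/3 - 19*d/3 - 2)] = (9*d^4 - 48*d^3 + 77*d^2 + 60*d + 24)/(9*d^4 - 48*d^3 + 46*d^2 + 48*d + 9)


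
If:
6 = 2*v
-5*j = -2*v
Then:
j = 6/5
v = 3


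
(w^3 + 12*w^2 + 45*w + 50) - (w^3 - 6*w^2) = 18*w^2 + 45*w + 50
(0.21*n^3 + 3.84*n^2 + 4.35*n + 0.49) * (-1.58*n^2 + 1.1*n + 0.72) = -0.3318*n^5 - 5.8362*n^4 - 2.4978*n^3 + 6.7756*n^2 + 3.671*n + 0.3528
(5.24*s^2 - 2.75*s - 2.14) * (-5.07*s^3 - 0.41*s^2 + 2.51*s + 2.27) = -26.5668*s^5 + 11.7941*s^4 + 25.1297*s^3 + 5.8697*s^2 - 11.6139*s - 4.8578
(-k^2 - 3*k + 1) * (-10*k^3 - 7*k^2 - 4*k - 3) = 10*k^5 + 37*k^4 + 15*k^3 + 8*k^2 + 5*k - 3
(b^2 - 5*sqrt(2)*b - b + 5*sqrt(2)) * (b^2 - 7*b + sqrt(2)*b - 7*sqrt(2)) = b^4 - 8*b^3 - 4*sqrt(2)*b^3 - 3*b^2 + 32*sqrt(2)*b^2 - 28*sqrt(2)*b + 80*b - 70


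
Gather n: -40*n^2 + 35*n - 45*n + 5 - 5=-40*n^2 - 10*n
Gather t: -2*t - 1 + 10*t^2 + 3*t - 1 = 10*t^2 + t - 2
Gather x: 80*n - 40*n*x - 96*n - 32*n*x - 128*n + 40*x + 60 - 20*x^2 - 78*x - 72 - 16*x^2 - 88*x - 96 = -144*n - 36*x^2 + x*(-72*n - 126) - 108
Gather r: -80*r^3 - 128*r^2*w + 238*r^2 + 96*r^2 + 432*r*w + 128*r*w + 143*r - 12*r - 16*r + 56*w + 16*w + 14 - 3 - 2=-80*r^3 + r^2*(334 - 128*w) + r*(560*w + 115) + 72*w + 9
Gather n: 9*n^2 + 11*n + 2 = 9*n^2 + 11*n + 2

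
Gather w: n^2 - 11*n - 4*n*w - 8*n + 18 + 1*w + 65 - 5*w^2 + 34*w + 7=n^2 - 19*n - 5*w^2 + w*(35 - 4*n) + 90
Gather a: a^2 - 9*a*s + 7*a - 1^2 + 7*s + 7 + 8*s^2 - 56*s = a^2 + a*(7 - 9*s) + 8*s^2 - 49*s + 6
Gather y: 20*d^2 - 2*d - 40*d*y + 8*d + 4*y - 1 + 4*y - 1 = 20*d^2 + 6*d + y*(8 - 40*d) - 2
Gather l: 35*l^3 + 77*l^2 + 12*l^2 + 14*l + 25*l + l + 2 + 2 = 35*l^3 + 89*l^2 + 40*l + 4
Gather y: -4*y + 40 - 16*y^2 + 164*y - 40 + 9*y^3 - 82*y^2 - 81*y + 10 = 9*y^3 - 98*y^2 + 79*y + 10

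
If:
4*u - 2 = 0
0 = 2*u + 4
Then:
No Solution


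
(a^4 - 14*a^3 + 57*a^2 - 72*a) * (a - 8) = a^5 - 22*a^4 + 169*a^3 - 528*a^2 + 576*a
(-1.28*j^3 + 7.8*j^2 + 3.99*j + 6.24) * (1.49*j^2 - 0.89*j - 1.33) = -1.9072*j^5 + 12.7612*j^4 + 0.7055*j^3 - 4.6275*j^2 - 10.8603*j - 8.2992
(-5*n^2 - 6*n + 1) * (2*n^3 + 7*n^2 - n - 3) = -10*n^5 - 47*n^4 - 35*n^3 + 28*n^2 + 17*n - 3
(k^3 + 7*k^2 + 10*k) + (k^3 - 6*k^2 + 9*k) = 2*k^3 + k^2 + 19*k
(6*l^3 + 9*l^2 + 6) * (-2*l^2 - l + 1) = -12*l^5 - 24*l^4 - 3*l^3 - 3*l^2 - 6*l + 6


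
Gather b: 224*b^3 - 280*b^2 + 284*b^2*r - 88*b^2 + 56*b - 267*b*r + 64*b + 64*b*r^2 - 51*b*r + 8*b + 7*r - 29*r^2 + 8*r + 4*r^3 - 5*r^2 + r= 224*b^3 + b^2*(284*r - 368) + b*(64*r^2 - 318*r + 128) + 4*r^3 - 34*r^2 + 16*r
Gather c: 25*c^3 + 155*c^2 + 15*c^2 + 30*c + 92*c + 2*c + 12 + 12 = 25*c^3 + 170*c^2 + 124*c + 24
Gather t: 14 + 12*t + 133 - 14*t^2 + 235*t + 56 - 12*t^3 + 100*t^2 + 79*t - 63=-12*t^3 + 86*t^2 + 326*t + 140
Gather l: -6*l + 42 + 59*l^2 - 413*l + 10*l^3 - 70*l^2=10*l^3 - 11*l^2 - 419*l + 42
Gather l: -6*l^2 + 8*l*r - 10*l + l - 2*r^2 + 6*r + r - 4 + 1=-6*l^2 + l*(8*r - 9) - 2*r^2 + 7*r - 3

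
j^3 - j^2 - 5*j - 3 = (j - 3)*(j + 1)^2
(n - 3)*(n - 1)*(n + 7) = n^3 + 3*n^2 - 25*n + 21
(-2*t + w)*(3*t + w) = -6*t^2 + t*w + w^2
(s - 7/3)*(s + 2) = s^2 - s/3 - 14/3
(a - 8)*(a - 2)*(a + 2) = a^3 - 8*a^2 - 4*a + 32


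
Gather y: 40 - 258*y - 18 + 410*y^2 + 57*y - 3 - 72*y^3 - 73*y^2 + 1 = -72*y^3 + 337*y^2 - 201*y + 20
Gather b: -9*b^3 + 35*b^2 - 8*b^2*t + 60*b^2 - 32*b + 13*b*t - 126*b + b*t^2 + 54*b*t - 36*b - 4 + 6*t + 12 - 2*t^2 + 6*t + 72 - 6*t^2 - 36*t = -9*b^3 + b^2*(95 - 8*t) + b*(t^2 + 67*t - 194) - 8*t^2 - 24*t + 80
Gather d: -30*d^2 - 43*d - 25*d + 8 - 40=-30*d^2 - 68*d - 32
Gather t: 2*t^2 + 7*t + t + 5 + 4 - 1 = 2*t^2 + 8*t + 8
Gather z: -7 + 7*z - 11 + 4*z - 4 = 11*z - 22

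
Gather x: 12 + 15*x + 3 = 15*x + 15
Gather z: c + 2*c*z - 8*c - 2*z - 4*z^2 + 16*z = -7*c - 4*z^2 + z*(2*c + 14)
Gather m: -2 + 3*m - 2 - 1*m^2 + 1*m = -m^2 + 4*m - 4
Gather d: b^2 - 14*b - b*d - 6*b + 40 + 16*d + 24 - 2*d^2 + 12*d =b^2 - 20*b - 2*d^2 + d*(28 - b) + 64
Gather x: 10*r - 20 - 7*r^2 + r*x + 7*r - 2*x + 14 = -7*r^2 + 17*r + x*(r - 2) - 6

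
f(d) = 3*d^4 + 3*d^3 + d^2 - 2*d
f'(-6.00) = -2282.00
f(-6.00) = 3288.00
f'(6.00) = 2926.00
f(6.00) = 4560.00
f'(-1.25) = -13.88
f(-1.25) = 5.53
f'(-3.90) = -584.74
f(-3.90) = 539.09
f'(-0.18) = -2.14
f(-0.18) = 0.38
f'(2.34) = 205.72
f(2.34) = 129.18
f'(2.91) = 375.74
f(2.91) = 291.70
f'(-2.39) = -119.19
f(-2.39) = 67.42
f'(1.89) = 114.94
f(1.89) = 58.33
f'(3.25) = 511.50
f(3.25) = 441.75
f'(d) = 12*d^3 + 9*d^2 + 2*d - 2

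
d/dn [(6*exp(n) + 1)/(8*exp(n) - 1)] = -14*exp(n)/(8*exp(n) - 1)^2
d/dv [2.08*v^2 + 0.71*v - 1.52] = 4.16*v + 0.71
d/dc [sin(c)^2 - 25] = sin(2*c)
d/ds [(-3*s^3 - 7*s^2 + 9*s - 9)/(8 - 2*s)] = (6*s^3 - 29*s^2 - 56*s + 27)/(2*(s^2 - 8*s + 16))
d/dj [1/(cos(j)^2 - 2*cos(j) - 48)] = 2*(cos(j) - 1)*sin(j)/(sin(j)^2 + 2*cos(j) + 47)^2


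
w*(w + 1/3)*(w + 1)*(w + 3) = w^4 + 13*w^3/3 + 13*w^2/3 + w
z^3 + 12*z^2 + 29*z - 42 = (z - 1)*(z + 6)*(z + 7)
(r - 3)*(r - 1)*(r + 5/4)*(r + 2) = r^4 - 3*r^3/4 - 15*r^2/2 - r/4 + 15/2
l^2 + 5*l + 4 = (l + 1)*(l + 4)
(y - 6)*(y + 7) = y^2 + y - 42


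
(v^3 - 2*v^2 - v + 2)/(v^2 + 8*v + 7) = (v^2 - 3*v + 2)/(v + 7)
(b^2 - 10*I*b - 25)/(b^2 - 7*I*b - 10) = (b - 5*I)/(b - 2*I)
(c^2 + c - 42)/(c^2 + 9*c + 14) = (c - 6)/(c + 2)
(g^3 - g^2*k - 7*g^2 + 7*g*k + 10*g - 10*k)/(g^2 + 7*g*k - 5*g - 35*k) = (g^2 - g*k - 2*g + 2*k)/(g + 7*k)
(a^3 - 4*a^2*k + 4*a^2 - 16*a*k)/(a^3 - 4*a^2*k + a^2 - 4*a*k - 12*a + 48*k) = a/(a - 3)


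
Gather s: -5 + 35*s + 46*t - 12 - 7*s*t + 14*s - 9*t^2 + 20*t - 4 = s*(49 - 7*t) - 9*t^2 + 66*t - 21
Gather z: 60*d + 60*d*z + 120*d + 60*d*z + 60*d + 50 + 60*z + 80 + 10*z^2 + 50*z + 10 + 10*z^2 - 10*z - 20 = 240*d + 20*z^2 + z*(120*d + 100) + 120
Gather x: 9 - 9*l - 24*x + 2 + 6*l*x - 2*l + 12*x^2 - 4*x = -11*l + 12*x^2 + x*(6*l - 28) + 11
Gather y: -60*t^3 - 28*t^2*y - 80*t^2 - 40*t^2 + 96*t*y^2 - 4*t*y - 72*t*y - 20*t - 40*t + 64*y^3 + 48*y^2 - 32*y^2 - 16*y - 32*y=-60*t^3 - 120*t^2 - 60*t + 64*y^3 + y^2*(96*t + 16) + y*(-28*t^2 - 76*t - 48)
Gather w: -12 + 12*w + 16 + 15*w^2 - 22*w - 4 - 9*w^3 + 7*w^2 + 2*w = -9*w^3 + 22*w^2 - 8*w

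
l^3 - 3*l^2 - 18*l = l*(l - 6)*(l + 3)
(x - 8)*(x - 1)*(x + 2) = x^3 - 7*x^2 - 10*x + 16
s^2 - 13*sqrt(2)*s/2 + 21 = (s - 7*sqrt(2)/2)*(s - 3*sqrt(2))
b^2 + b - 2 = (b - 1)*(b + 2)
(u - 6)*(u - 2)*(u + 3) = u^3 - 5*u^2 - 12*u + 36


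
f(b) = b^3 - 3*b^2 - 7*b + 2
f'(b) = 3*b^2 - 6*b - 7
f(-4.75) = -139.61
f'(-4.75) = 89.19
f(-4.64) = -130.01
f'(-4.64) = 85.43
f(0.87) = -5.70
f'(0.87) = -9.95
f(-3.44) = -50.13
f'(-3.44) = 49.14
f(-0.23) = 3.44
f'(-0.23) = -5.46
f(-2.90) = -27.32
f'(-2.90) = 35.63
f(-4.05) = -85.29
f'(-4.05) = 66.51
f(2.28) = -17.70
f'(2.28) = -5.08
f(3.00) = -19.00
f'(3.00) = 2.00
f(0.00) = 2.00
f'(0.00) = -7.00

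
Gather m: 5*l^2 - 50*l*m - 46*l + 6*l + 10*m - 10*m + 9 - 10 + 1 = 5*l^2 - 50*l*m - 40*l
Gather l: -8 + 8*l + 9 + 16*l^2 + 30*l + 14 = 16*l^2 + 38*l + 15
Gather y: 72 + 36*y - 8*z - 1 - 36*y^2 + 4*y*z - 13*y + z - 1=-36*y^2 + y*(4*z + 23) - 7*z + 70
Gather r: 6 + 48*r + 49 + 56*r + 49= 104*r + 104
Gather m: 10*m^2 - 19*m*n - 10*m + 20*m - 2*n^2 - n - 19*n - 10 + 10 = 10*m^2 + m*(10 - 19*n) - 2*n^2 - 20*n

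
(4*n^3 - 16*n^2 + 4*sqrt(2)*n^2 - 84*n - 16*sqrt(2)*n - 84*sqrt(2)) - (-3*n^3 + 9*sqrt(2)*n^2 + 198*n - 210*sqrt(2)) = 7*n^3 - 16*n^2 - 5*sqrt(2)*n^2 - 282*n - 16*sqrt(2)*n + 126*sqrt(2)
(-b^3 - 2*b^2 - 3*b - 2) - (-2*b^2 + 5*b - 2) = -b^3 - 8*b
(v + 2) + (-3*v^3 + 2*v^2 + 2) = -3*v^3 + 2*v^2 + v + 4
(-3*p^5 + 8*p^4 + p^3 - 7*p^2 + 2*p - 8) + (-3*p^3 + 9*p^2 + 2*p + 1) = -3*p^5 + 8*p^4 - 2*p^3 + 2*p^2 + 4*p - 7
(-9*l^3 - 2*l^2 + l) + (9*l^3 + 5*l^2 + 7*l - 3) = 3*l^2 + 8*l - 3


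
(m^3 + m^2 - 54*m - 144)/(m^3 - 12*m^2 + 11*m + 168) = (m + 6)/(m - 7)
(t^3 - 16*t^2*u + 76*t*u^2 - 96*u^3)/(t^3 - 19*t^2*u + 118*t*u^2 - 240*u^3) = (t - 2*u)/(t - 5*u)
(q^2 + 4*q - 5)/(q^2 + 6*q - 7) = (q + 5)/(q + 7)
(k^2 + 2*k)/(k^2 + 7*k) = (k + 2)/(k + 7)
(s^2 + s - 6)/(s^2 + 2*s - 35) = (s^2 + s - 6)/(s^2 + 2*s - 35)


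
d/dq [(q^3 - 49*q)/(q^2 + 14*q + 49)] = (q^2 + 14*q - 49)/(q^2 + 14*q + 49)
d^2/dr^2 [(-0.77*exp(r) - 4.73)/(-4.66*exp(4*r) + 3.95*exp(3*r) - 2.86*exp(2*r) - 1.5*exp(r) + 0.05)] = (150.489108*exp(8*r) + 1487.529318*exp(7*r) - 1933.917326*exp(6*r) + 1346.136231*exp(5*r) - 592.351298*exp(4*r) + 111.060697*exp(3*r) + 53.128185*exp(2*r) + 13.40581*exp(r) + 0.356675)*exp(r)/(101.194696*exp(12*r) - 257.32986*exp(11*r) + 404.442798*exp(10*r) - 279.773795*exp(9*r) + 79.299918*exp(8*r) + 98.75349*exp(7*r) - 53.162999*exp(6*r) + 11.4378*exp(5*r) + 19.89051*exp(4*r) + 2.058375*exp(3*r) - 0.31605*exp(2*r) + 0.01125*exp(r) - 0.000125)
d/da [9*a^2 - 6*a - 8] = 18*a - 6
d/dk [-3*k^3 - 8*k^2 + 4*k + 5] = -9*k^2 - 16*k + 4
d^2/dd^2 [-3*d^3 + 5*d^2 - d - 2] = 10 - 18*d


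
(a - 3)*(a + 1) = a^2 - 2*a - 3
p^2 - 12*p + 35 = (p - 7)*(p - 5)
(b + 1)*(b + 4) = b^2 + 5*b + 4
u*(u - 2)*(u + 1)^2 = u^4 - 3*u^2 - 2*u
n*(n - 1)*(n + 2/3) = n^3 - n^2/3 - 2*n/3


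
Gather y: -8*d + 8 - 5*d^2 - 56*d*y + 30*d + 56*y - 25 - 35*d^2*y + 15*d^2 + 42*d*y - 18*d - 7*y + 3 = 10*d^2 + 4*d + y*(-35*d^2 - 14*d + 49) - 14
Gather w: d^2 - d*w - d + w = d^2 - d + w*(1 - d)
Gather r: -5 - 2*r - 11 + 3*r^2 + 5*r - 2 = 3*r^2 + 3*r - 18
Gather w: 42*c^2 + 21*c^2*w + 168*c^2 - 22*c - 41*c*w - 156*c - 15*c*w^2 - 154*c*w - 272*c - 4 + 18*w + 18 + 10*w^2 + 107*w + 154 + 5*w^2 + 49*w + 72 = 210*c^2 - 450*c + w^2*(15 - 15*c) + w*(21*c^2 - 195*c + 174) + 240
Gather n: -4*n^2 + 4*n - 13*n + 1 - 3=-4*n^2 - 9*n - 2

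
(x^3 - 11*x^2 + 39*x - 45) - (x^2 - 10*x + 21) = x^3 - 12*x^2 + 49*x - 66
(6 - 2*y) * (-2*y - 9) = 4*y^2 + 6*y - 54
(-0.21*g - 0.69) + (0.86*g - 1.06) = 0.65*g - 1.75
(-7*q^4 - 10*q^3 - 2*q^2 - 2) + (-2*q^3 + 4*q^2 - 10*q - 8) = -7*q^4 - 12*q^3 + 2*q^2 - 10*q - 10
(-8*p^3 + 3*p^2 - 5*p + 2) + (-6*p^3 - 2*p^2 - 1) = -14*p^3 + p^2 - 5*p + 1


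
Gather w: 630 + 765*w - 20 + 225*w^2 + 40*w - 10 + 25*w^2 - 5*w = 250*w^2 + 800*w + 600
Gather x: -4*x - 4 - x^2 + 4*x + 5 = 1 - x^2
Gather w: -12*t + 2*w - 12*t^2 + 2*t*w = -12*t^2 - 12*t + w*(2*t + 2)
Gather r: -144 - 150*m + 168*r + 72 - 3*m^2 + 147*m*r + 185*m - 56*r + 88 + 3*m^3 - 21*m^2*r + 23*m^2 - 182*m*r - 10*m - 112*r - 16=3*m^3 + 20*m^2 + 25*m + r*(-21*m^2 - 35*m)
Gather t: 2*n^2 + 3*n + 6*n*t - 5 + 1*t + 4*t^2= 2*n^2 + 3*n + 4*t^2 + t*(6*n + 1) - 5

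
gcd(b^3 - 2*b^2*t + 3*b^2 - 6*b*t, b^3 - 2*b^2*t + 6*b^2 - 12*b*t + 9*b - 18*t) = -b^2 + 2*b*t - 3*b + 6*t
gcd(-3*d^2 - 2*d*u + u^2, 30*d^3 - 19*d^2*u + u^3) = -3*d + u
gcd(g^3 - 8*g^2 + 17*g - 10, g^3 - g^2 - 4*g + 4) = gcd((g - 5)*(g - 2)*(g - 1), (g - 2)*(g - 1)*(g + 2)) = g^2 - 3*g + 2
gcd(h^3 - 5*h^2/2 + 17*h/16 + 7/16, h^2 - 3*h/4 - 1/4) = h^2 - 3*h/4 - 1/4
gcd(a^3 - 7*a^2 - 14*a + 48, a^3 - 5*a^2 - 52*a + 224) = a - 8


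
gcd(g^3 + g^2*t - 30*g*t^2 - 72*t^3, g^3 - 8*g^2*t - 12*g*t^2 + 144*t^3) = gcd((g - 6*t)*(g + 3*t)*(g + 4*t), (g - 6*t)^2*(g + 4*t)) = -g^2 + 2*g*t + 24*t^2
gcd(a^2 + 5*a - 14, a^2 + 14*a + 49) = a + 7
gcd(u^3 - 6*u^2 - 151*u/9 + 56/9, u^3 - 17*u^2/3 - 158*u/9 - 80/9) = u - 8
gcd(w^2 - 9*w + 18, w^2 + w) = 1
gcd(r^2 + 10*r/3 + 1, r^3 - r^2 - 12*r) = r + 3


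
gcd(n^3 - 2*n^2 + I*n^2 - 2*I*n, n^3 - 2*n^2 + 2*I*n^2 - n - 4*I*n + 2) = n^2 + n*(-2 + I) - 2*I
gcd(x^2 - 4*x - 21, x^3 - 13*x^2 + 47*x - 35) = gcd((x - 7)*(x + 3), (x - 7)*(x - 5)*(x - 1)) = x - 7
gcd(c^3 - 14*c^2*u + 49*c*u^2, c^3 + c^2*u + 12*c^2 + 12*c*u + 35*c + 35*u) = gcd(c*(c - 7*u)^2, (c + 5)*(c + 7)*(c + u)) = 1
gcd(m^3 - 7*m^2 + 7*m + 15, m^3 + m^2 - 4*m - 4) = m + 1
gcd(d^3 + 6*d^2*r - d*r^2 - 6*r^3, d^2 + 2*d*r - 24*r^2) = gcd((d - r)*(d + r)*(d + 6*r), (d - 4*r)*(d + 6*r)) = d + 6*r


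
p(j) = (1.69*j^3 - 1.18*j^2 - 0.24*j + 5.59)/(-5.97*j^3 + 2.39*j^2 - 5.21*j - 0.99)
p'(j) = (5.07*j^2 - 2.36*j - 0.24)/(-5.97*j^3 + 2.39*j^2 - 5.21*j - 0.99) + (17.91*j^2 - 4.78*j + 5.21)*(1.69*j^3 - 1.18*j^2 - 0.24*j + 5.59)/(-5.97*j^3 + 2.39*j^2 - 5.21*j - 0.99)^2 = (-3.0055*j^4 - 20.4754*j^3 + 101.819*j^2 - 24.3838*j + 29.3615)/(35.6409*j^6 - 28.5366*j^5 + 67.9195*j^4 - 13.0832*j^3 + 22.4119*j^2 + 10.3158*j + 0.9801)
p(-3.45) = -0.27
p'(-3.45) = 0.02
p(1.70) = -0.31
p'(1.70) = 0.15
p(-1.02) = 0.21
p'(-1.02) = 1.03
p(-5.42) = -0.28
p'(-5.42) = 0.00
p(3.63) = -0.26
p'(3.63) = -0.00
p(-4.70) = -0.28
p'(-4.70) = 0.01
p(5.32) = -0.26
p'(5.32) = -0.00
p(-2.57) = -0.23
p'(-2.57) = 0.06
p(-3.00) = -0.25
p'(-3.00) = 0.03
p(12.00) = -0.27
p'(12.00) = -0.00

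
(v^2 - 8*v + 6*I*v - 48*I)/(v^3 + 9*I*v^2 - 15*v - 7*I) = (v^2 + v*(-8 + 6*I) - 48*I)/(v^3 + 9*I*v^2 - 15*v - 7*I)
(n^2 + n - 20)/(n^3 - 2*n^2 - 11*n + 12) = (n + 5)/(n^2 + 2*n - 3)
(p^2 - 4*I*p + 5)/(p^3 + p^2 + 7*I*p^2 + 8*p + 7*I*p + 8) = (p^2 - 4*I*p + 5)/(p^3 + p^2*(1 + 7*I) + p*(8 + 7*I) + 8)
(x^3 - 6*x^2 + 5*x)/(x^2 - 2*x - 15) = x*(x - 1)/(x + 3)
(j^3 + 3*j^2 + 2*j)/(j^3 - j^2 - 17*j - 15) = j*(j + 2)/(j^2 - 2*j - 15)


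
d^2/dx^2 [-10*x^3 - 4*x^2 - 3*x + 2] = -60*x - 8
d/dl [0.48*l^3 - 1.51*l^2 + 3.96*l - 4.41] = 1.44*l^2 - 3.02*l + 3.96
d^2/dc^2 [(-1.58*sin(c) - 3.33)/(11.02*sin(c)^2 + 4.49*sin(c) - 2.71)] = (191.875832*sin(c)^5 + 1539.408044*sin(c)^4 + 393.664154*sin(c)^3 - 1942.229633*sin(c)^2 - 1219.596235*sin(c) - 371.612402)/(11.02*sin(c)^2 + 4.49*sin(c) - 2.71)^3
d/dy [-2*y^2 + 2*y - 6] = 2 - 4*y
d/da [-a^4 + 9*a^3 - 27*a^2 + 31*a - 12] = -4*a^3 + 27*a^2 - 54*a + 31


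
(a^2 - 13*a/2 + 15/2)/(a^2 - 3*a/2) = (a - 5)/a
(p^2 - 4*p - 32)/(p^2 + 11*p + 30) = (p^2 - 4*p - 32)/(p^2 + 11*p + 30)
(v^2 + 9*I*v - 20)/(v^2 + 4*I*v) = (v + 5*I)/v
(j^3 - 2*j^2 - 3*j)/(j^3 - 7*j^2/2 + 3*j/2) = 2*(j + 1)/(2*j - 1)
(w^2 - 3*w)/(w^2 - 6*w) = (w - 3)/(w - 6)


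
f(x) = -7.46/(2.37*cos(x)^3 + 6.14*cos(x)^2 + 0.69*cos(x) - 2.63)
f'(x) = -7.46*(7.11*sin(x)*cos(x)^2 + 12.28*sin(x)*cos(x) + 0.69*sin(x))/(2.37*cos(x)^3 + 6.14*cos(x)^2 + 0.69*cos(x) - 2.63)^2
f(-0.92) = -13.12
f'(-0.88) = 78.25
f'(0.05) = -0.17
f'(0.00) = 0.00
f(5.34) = -20.04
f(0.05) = -1.14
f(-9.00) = -162.65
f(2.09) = 4.26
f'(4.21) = -7.19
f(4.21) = 4.14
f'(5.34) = 451.14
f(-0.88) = -8.15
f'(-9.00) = -6717.08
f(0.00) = -1.14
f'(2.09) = 7.72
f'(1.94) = 4.08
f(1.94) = 3.41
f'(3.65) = -1032.63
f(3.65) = 58.58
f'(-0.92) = 197.23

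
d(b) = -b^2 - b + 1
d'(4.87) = -10.74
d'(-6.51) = 12.02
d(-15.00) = -209.00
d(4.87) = -27.59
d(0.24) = 0.70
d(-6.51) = -34.87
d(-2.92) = -4.61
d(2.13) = -5.67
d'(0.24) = -1.48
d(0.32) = 0.58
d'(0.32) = -1.64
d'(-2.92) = 4.84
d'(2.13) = -5.26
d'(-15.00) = 29.00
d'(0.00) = -1.00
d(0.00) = 1.00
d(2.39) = -7.10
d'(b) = -2*b - 1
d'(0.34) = -1.68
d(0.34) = 0.54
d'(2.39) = -5.78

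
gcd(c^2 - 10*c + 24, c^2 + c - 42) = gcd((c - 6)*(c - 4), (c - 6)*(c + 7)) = c - 6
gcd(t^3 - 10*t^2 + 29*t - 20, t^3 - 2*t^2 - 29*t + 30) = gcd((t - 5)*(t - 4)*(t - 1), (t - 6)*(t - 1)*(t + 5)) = t - 1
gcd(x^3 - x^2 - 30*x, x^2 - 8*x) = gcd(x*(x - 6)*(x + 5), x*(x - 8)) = x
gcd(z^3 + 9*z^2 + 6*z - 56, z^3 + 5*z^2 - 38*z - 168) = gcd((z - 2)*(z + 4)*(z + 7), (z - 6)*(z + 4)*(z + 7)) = z^2 + 11*z + 28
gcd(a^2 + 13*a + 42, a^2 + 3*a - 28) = a + 7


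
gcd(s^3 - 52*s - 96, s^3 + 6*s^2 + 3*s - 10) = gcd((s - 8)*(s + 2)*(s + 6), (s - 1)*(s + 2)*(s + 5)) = s + 2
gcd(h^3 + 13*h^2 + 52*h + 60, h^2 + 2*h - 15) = h + 5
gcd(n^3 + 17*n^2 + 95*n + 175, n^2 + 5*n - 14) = n + 7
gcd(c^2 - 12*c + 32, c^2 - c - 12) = c - 4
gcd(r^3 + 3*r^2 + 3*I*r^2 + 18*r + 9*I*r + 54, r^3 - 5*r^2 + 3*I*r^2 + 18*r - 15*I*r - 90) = r^2 + 3*I*r + 18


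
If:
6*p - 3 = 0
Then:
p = 1/2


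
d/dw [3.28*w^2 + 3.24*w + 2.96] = 6.56*w + 3.24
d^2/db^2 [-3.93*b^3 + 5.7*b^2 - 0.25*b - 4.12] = 11.4 - 23.58*b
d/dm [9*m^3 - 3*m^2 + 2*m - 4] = 27*m^2 - 6*m + 2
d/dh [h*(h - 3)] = 2*h - 3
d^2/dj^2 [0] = 0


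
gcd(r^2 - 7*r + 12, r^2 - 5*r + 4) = r - 4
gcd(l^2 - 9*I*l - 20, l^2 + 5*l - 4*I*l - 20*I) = l - 4*I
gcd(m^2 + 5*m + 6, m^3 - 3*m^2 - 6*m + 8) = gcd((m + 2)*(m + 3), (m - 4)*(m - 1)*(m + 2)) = m + 2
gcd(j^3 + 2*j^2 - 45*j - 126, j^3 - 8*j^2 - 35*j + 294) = j^2 - j - 42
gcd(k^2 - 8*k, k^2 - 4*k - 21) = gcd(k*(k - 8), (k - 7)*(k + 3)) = 1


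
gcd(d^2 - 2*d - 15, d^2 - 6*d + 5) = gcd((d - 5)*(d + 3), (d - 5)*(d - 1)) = d - 5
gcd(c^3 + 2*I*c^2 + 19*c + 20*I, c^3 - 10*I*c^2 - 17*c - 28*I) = c^2 - 3*I*c + 4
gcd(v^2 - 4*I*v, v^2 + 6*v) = v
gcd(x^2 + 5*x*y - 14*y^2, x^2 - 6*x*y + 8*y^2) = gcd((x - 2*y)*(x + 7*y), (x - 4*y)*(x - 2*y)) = x - 2*y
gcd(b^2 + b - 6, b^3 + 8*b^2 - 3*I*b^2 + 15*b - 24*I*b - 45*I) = b + 3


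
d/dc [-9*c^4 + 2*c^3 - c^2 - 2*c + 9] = -36*c^3 + 6*c^2 - 2*c - 2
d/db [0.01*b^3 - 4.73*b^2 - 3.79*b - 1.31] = 0.03*b^2 - 9.46*b - 3.79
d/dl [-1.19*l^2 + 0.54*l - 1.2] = 0.54 - 2.38*l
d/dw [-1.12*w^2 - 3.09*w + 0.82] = -2.24*w - 3.09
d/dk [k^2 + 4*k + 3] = 2*k + 4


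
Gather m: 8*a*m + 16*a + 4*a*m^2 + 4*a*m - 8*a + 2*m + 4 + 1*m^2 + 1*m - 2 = 8*a + m^2*(4*a + 1) + m*(12*a + 3) + 2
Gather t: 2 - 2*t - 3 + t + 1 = -t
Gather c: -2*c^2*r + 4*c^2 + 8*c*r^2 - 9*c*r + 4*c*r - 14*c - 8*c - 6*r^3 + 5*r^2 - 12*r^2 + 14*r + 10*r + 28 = c^2*(4 - 2*r) + c*(8*r^2 - 5*r - 22) - 6*r^3 - 7*r^2 + 24*r + 28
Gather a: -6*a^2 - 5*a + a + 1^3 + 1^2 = -6*a^2 - 4*a + 2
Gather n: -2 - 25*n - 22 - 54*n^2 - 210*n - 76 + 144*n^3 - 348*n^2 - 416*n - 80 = 144*n^3 - 402*n^2 - 651*n - 180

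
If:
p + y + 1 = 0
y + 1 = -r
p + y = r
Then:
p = -1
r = -1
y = 0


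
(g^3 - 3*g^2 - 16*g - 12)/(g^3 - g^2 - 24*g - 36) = (g + 1)/(g + 3)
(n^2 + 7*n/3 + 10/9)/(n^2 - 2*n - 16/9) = (3*n + 5)/(3*n - 8)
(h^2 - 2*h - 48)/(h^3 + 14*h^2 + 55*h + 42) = (h - 8)/(h^2 + 8*h + 7)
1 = 1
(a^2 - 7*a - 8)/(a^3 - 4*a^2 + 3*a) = (a^2 - 7*a - 8)/(a*(a^2 - 4*a + 3))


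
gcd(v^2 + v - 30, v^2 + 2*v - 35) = v - 5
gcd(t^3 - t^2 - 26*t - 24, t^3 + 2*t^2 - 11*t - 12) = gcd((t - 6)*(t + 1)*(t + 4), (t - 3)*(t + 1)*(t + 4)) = t^2 + 5*t + 4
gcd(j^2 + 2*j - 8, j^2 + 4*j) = j + 4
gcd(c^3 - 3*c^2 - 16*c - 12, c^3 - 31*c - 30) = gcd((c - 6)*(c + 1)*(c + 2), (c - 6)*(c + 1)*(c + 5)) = c^2 - 5*c - 6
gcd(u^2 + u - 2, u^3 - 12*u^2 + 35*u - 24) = u - 1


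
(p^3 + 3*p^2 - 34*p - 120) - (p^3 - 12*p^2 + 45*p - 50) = 15*p^2 - 79*p - 70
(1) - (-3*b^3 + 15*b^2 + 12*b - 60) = 3*b^3 - 15*b^2 - 12*b + 61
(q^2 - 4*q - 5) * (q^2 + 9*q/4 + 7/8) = q^4 - 7*q^3/4 - 105*q^2/8 - 59*q/4 - 35/8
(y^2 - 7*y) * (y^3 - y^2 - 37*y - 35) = y^5 - 8*y^4 - 30*y^3 + 224*y^2 + 245*y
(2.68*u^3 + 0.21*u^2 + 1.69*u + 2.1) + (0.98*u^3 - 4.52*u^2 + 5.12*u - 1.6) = 3.66*u^3 - 4.31*u^2 + 6.81*u + 0.5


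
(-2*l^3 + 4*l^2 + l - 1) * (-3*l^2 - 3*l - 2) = 6*l^5 - 6*l^4 - 11*l^3 - 8*l^2 + l + 2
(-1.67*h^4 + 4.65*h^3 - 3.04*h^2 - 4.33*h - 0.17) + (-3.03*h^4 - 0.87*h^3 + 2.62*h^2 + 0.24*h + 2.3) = -4.7*h^4 + 3.78*h^3 - 0.42*h^2 - 4.09*h + 2.13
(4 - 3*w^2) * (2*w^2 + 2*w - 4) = -6*w^4 - 6*w^3 + 20*w^2 + 8*w - 16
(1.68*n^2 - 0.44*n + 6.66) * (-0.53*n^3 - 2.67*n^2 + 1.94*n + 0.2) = -0.8904*n^5 - 4.2524*n^4 + 0.9042*n^3 - 18.2998*n^2 + 12.8324*n + 1.332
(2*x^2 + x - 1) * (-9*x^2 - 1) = -18*x^4 - 9*x^3 + 7*x^2 - x + 1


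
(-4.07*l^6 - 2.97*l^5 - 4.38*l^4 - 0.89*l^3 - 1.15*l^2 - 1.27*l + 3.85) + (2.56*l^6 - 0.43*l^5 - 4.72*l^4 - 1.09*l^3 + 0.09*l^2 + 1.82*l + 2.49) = -1.51*l^6 - 3.4*l^5 - 9.1*l^4 - 1.98*l^3 - 1.06*l^2 + 0.55*l + 6.34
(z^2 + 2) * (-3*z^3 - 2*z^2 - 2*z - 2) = -3*z^5 - 2*z^4 - 8*z^3 - 6*z^2 - 4*z - 4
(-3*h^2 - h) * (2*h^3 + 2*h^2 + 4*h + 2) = -6*h^5 - 8*h^4 - 14*h^3 - 10*h^2 - 2*h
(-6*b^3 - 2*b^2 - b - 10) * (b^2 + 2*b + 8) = -6*b^5 - 14*b^4 - 53*b^3 - 28*b^2 - 28*b - 80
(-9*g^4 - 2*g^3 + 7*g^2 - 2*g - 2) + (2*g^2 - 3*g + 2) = -9*g^4 - 2*g^3 + 9*g^2 - 5*g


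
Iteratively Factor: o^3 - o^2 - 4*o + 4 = (o - 1)*(o^2 - 4) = (o - 2)*(o - 1)*(o + 2)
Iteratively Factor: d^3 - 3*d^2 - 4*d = (d - 4)*(d^2 + d) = (d - 4)*(d + 1)*(d)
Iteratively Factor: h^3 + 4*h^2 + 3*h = (h + 1)*(h^2 + 3*h) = (h + 1)*(h + 3)*(h)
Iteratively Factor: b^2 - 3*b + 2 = (b - 1)*(b - 2)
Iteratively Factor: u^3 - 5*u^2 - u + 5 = (u - 1)*(u^2 - 4*u - 5) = (u - 1)*(u + 1)*(u - 5)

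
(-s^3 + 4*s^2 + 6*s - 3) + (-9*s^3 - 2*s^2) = -10*s^3 + 2*s^2 + 6*s - 3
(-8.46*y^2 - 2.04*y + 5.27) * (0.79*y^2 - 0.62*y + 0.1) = -6.6834*y^4 + 3.6336*y^3 + 4.5821*y^2 - 3.4714*y + 0.527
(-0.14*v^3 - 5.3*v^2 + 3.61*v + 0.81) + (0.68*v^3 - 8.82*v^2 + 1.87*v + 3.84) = 0.54*v^3 - 14.12*v^2 + 5.48*v + 4.65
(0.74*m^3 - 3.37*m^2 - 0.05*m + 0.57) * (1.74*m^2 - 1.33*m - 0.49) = 1.2876*m^5 - 6.848*m^4 + 4.0325*m^3 + 2.7096*m^2 - 0.7336*m - 0.2793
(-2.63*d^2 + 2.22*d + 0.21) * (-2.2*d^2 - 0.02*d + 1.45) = 5.786*d^4 - 4.8314*d^3 - 4.3199*d^2 + 3.2148*d + 0.3045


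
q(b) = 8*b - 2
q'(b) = 8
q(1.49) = 9.92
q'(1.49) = 8.00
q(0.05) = -1.60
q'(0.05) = 8.00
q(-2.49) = -21.92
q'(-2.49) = 8.00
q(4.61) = 34.88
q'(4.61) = 8.00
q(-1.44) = -13.52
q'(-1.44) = 8.00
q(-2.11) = -18.88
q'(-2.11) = 8.00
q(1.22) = 7.76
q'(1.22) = 8.00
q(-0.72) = -7.76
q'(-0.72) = 8.00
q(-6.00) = -50.00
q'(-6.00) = 8.00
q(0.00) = -2.00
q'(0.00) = 8.00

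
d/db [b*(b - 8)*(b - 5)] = 3*b^2 - 26*b + 40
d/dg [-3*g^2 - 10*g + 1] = -6*g - 10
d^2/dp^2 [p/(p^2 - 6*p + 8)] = 2*(4*p*(p - 3)^2 + 3*(2 - p)*(p^2 - 6*p + 8))/(p^2 - 6*p + 8)^3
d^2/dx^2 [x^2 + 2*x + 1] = 2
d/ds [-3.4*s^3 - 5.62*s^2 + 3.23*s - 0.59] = -10.2*s^2 - 11.24*s + 3.23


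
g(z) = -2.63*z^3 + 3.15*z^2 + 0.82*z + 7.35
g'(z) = -7.89*z^2 + 6.3*z + 0.82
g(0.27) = 7.75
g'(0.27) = 1.95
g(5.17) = -267.65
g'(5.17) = -177.50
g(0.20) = 7.62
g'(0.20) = 1.76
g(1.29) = 8.00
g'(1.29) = -4.18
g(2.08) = -0.98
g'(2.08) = -20.21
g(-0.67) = 9.01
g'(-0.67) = -6.94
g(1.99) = 0.73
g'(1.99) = -17.89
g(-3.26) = 129.27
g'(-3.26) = -103.57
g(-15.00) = 9580.05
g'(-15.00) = -1868.93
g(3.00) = -32.85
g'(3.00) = -51.29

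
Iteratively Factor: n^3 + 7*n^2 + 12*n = (n + 3)*(n^2 + 4*n) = (n + 3)*(n + 4)*(n)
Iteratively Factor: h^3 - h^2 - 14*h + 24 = (h - 2)*(h^2 + h - 12) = (h - 2)*(h + 4)*(h - 3)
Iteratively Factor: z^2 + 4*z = (z + 4)*(z)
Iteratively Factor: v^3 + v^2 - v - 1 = (v - 1)*(v^2 + 2*v + 1) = (v - 1)*(v + 1)*(v + 1)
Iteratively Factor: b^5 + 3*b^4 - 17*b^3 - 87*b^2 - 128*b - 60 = (b + 2)*(b^4 + b^3 - 19*b^2 - 49*b - 30) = (b + 2)^2*(b^3 - b^2 - 17*b - 15) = (b - 5)*(b + 2)^2*(b^2 + 4*b + 3) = (b - 5)*(b + 1)*(b + 2)^2*(b + 3)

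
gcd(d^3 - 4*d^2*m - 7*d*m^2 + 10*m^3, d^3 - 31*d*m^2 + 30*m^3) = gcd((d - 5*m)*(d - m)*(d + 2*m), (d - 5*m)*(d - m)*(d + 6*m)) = d^2 - 6*d*m + 5*m^2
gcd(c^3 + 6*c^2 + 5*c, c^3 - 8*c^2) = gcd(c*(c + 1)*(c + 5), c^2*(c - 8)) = c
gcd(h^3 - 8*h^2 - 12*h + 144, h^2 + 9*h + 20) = h + 4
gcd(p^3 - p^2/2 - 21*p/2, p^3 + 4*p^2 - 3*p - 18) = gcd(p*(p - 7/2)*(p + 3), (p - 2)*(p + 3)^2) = p + 3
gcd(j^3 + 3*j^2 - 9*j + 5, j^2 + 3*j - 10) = j + 5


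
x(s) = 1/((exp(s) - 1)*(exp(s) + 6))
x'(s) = -exp(s)/((exp(s) - 1)*(exp(s) + 6)^2) - exp(s)/((exp(s) - 1)^2*(exp(s) + 6))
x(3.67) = 0.00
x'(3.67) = -0.00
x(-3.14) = -0.17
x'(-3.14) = -0.01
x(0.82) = 0.10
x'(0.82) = -0.20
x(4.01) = 0.00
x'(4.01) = -0.00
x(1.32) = 0.04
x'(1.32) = -0.07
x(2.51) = 0.00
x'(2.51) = -0.01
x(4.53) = 0.00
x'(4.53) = -0.00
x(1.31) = 0.04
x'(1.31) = -0.07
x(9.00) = 0.00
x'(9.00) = 0.00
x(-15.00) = -0.17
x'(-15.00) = 0.00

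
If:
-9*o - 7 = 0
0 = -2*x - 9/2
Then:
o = -7/9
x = -9/4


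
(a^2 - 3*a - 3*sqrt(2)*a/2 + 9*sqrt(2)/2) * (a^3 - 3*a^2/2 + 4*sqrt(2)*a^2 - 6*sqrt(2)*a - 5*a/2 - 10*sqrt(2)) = a^5 - 9*a^4/2 + 5*sqrt(2)*a^4/2 - 45*sqrt(2)*a^3/4 - 10*a^3 + 5*sqrt(2)*a^2 + 123*a^2/2 - 24*a + 75*sqrt(2)*a/4 - 90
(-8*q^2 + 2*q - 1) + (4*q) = -8*q^2 + 6*q - 1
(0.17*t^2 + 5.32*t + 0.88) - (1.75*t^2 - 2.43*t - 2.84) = -1.58*t^2 + 7.75*t + 3.72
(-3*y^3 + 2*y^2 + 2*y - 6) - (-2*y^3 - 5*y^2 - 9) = -y^3 + 7*y^2 + 2*y + 3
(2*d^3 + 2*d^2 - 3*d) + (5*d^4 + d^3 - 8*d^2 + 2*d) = 5*d^4 + 3*d^3 - 6*d^2 - d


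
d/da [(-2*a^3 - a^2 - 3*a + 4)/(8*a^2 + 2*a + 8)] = (-8*a^4 - 4*a^3 - 13*a^2 - 40*a - 16)/(2*(16*a^4 + 8*a^3 + 33*a^2 + 8*a + 16))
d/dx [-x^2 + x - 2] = 1 - 2*x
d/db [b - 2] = 1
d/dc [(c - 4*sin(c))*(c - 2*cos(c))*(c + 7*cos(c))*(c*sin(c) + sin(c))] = -(c + 1)*(c - 4*sin(c))*(c - 2*cos(c))*(7*sin(c) - 1)*sin(c) + (c + 1)*(c - 4*sin(c))*(c + 7*cos(c))*(2*sin(c) + 1)*sin(c) - (c + 1)*(c - 2*cos(c))*(c + 7*cos(c))*(4*cos(c) - 1)*sin(c) + (c - 4*sin(c))*(c - 2*cos(c))*(c + 7*cos(c))*(c*cos(c) + sqrt(2)*sin(c + pi/4))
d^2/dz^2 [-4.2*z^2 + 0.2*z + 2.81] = -8.40000000000000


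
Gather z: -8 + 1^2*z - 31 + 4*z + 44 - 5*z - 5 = 0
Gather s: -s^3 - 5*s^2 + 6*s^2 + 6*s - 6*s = -s^3 + s^2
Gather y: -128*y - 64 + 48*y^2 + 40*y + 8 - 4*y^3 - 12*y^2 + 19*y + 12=-4*y^3 + 36*y^2 - 69*y - 44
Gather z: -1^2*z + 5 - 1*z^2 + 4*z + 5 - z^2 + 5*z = -2*z^2 + 8*z + 10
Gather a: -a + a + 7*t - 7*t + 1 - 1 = 0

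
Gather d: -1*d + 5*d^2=5*d^2 - d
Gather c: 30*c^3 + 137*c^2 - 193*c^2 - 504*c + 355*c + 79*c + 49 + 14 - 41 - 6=30*c^3 - 56*c^2 - 70*c + 16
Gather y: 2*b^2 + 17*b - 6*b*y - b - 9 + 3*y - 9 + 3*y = 2*b^2 + 16*b + y*(6 - 6*b) - 18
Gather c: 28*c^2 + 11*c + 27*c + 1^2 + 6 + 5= 28*c^2 + 38*c + 12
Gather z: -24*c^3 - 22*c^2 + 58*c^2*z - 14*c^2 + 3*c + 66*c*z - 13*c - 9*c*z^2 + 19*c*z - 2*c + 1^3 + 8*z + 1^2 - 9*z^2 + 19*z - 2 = -24*c^3 - 36*c^2 - 12*c + z^2*(-9*c - 9) + z*(58*c^2 + 85*c + 27)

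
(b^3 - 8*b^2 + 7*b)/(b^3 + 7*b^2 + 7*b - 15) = b*(b - 7)/(b^2 + 8*b + 15)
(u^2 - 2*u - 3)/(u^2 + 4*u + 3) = (u - 3)/(u + 3)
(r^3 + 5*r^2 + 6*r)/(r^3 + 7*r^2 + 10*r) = (r + 3)/(r + 5)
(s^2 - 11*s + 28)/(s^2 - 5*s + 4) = (s - 7)/(s - 1)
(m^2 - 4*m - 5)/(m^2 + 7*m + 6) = (m - 5)/(m + 6)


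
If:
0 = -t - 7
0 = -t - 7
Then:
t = -7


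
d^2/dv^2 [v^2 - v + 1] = 2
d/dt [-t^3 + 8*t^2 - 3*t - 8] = -3*t^2 + 16*t - 3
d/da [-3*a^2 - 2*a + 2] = -6*a - 2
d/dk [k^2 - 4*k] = 2*k - 4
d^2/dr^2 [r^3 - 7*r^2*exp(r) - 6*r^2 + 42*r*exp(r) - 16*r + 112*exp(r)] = -7*r^2*exp(r) + 14*r*exp(r) + 6*r + 182*exp(r) - 12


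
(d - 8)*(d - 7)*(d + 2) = d^3 - 13*d^2 + 26*d + 112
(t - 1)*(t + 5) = t^2 + 4*t - 5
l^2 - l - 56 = (l - 8)*(l + 7)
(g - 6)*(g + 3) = g^2 - 3*g - 18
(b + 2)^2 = b^2 + 4*b + 4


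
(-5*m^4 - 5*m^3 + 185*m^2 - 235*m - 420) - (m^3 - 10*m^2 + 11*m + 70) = -5*m^4 - 6*m^3 + 195*m^2 - 246*m - 490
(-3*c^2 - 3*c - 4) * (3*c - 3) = -9*c^3 - 3*c + 12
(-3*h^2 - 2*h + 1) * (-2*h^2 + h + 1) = 6*h^4 + h^3 - 7*h^2 - h + 1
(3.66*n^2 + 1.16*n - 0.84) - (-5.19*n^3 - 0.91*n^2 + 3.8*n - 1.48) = 5.19*n^3 + 4.57*n^2 - 2.64*n + 0.64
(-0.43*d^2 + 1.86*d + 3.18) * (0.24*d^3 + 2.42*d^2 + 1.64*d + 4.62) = -0.1032*d^5 - 0.5942*d^4 + 4.5592*d^3 + 8.7594*d^2 + 13.8084*d + 14.6916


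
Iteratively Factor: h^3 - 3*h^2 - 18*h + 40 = (h - 2)*(h^2 - h - 20) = (h - 2)*(h + 4)*(h - 5)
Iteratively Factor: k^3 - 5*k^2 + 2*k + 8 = (k + 1)*(k^2 - 6*k + 8) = (k - 2)*(k + 1)*(k - 4)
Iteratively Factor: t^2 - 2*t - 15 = (t - 5)*(t + 3)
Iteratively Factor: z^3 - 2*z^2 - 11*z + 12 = (z + 3)*(z^2 - 5*z + 4) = (z - 1)*(z + 3)*(z - 4)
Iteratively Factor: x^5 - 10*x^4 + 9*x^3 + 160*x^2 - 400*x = (x - 5)*(x^4 - 5*x^3 - 16*x^2 + 80*x) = (x - 5)*(x - 4)*(x^3 - x^2 - 20*x) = (x - 5)^2*(x - 4)*(x^2 + 4*x) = x*(x - 5)^2*(x - 4)*(x + 4)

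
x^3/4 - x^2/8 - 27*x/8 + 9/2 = (x/4 + 1)*(x - 3)*(x - 3/2)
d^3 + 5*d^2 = d^2*(d + 5)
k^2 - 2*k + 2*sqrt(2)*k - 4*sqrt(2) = (k - 2)*(k + 2*sqrt(2))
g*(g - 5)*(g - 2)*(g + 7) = g^4 - 39*g^2 + 70*g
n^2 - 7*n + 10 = (n - 5)*(n - 2)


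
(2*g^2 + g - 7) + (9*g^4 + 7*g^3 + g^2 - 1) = 9*g^4 + 7*g^3 + 3*g^2 + g - 8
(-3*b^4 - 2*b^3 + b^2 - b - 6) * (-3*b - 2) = 9*b^5 + 12*b^4 + b^3 + b^2 + 20*b + 12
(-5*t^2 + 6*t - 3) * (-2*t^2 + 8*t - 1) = 10*t^4 - 52*t^3 + 59*t^2 - 30*t + 3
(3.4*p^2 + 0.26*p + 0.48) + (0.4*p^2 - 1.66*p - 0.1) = 3.8*p^2 - 1.4*p + 0.38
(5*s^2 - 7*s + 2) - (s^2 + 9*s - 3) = 4*s^2 - 16*s + 5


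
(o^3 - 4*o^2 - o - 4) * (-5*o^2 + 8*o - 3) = -5*o^5 + 28*o^4 - 30*o^3 + 24*o^2 - 29*o + 12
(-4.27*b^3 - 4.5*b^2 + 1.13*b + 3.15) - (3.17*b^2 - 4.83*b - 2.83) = -4.27*b^3 - 7.67*b^2 + 5.96*b + 5.98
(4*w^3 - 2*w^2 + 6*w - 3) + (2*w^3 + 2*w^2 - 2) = 6*w^3 + 6*w - 5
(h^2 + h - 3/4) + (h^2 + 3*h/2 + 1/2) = 2*h^2 + 5*h/2 - 1/4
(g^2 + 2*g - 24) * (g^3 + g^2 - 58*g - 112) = g^5 + 3*g^4 - 80*g^3 - 252*g^2 + 1168*g + 2688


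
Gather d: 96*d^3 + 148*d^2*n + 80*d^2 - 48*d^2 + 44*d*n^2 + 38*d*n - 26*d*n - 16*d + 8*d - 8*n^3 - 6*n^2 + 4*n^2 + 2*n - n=96*d^3 + d^2*(148*n + 32) + d*(44*n^2 + 12*n - 8) - 8*n^3 - 2*n^2 + n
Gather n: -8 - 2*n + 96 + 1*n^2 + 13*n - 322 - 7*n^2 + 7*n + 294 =-6*n^2 + 18*n + 60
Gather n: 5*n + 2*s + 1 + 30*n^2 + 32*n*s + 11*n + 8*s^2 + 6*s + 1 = 30*n^2 + n*(32*s + 16) + 8*s^2 + 8*s + 2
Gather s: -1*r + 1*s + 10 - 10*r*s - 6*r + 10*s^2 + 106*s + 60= -7*r + 10*s^2 + s*(107 - 10*r) + 70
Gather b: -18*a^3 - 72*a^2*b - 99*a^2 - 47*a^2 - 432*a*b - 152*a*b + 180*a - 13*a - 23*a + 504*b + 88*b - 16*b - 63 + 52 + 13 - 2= -18*a^3 - 146*a^2 + 144*a + b*(-72*a^2 - 584*a + 576)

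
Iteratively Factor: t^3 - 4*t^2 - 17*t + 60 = (t + 4)*(t^2 - 8*t + 15) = (t - 3)*(t + 4)*(t - 5)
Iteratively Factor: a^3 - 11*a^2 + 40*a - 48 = (a - 4)*(a^2 - 7*a + 12) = (a - 4)^2*(a - 3)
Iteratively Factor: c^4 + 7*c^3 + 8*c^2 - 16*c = (c + 4)*(c^3 + 3*c^2 - 4*c) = (c - 1)*(c + 4)*(c^2 + 4*c) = c*(c - 1)*(c + 4)*(c + 4)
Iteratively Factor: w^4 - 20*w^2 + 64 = (w - 2)*(w^3 + 2*w^2 - 16*w - 32) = (w - 2)*(w + 4)*(w^2 - 2*w - 8) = (w - 2)*(w + 2)*(w + 4)*(w - 4)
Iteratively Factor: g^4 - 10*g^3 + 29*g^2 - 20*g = (g)*(g^3 - 10*g^2 + 29*g - 20) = g*(g - 4)*(g^2 - 6*g + 5) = g*(g - 4)*(g - 1)*(g - 5)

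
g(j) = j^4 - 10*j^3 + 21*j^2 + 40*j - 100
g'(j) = 4*j^3 - 30*j^2 + 42*j + 40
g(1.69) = -12.53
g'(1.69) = 44.60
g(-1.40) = -83.56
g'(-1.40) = -88.58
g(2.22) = 7.18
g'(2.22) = 29.15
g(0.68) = -66.02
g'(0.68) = 55.95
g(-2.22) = 48.40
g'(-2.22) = -244.86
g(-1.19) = -99.00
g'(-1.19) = -59.20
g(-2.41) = 99.28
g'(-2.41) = -291.45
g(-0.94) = -109.96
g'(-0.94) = -29.31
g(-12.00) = 40460.00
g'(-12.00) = -11696.00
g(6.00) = 32.00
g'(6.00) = 76.00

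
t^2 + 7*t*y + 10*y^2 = (t + 2*y)*(t + 5*y)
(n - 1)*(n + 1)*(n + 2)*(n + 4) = n^4 + 6*n^3 + 7*n^2 - 6*n - 8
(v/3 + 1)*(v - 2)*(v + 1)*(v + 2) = v^4/3 + 4*v^3/3 - v^2/3 - 16*v/3 - 4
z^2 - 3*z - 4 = (z - 4)*(z + 1)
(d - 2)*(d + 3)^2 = d^3 + 4*d^2 - 3*d - 18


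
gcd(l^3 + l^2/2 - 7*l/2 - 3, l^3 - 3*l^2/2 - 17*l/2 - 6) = l^2 + 5*l/2 + 3/2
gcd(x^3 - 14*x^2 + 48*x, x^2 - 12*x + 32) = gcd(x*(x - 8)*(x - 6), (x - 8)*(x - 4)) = x - 8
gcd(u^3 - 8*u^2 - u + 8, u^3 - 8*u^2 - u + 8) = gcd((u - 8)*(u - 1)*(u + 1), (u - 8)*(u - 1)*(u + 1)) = u^3 - 8*u^2 - u + 8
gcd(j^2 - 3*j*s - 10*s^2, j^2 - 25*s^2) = -j + 5*s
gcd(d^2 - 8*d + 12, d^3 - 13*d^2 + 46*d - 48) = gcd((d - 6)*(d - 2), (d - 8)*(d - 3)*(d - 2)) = d - 2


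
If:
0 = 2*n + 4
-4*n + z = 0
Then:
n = -2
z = -8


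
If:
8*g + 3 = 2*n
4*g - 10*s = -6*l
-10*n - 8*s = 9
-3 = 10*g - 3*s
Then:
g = -12/25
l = -17/25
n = -21/50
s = -3/5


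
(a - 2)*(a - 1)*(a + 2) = a^3 - a^2 - 4*a + 4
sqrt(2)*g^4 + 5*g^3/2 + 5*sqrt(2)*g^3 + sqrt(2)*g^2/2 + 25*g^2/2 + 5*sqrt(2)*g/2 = g*(g + 5)*(g + sqrt(2))*(sqrt(2)*g + 1/2)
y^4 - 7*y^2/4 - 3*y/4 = y*(y - 3/2)*(y + 1/2)*(y + 1)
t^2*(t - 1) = t^3 - t^2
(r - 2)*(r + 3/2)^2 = r^3 + r^2 - 15*r/4 - 9/2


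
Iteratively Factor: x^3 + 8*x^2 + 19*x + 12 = (x + 3)*(x^2 + 5*x + 4) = (x + 1)*(x + 3)*(x + 4)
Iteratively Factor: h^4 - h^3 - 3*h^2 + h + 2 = (h + 1)*(h^3 - 2*h^2 - h + 2) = (h - 2)*(h + 1)*(h^2 - 1) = (h - 2)*(h + 1)^2*(h - 1)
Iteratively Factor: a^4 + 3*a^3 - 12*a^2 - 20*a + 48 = (a - 2)*(a^3 + 5*a^2 - 2*a - 24) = (a - 2)^2*(a^2 + 7*a + 12) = (a - 2)^2*(a + 4)*(a + 3)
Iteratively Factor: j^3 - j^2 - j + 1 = (j + 1)*(j^2 - 2*j + 1) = (j - 1)*(j + 1)*(j - 1)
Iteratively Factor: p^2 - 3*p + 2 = (p - 2)*(p - 1)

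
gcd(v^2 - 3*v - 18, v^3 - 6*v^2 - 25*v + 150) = v - 6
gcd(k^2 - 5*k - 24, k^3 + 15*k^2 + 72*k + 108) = k + 3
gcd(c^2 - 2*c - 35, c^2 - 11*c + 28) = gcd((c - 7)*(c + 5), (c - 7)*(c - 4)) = c - 7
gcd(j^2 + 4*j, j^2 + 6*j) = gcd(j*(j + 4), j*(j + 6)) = j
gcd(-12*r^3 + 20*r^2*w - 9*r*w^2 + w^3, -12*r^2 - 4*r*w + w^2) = 6*r - w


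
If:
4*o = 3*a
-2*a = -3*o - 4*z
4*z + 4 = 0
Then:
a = 16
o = 12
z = -1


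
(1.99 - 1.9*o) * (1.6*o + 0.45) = -3.04*o^2 + 2.329*o + 0.8955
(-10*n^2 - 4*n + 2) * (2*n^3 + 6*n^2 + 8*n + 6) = -20*n^5 - 68*n^4 - 100*n^3 - 80*n^2 - 8*n + 12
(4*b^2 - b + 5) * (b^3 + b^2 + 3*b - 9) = 4*b^5 + 3*b^4 + 16*b^3 - 34*b^2 + 24*b - 45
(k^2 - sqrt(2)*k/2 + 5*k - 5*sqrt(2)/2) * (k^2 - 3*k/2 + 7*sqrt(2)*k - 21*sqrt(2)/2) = k^4 + 7*k^3/2 + 13*sqrt(2)*k^3/2 - 29*k^2/2 + 91*sqrt(2)*k^2/4 - 195*sqrt(2)*k/4 - 49*k/2 + 105/2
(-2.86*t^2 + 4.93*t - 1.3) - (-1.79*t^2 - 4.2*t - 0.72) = -1.07*t^2 + 9.13*t - 0.58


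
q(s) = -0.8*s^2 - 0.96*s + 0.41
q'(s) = -1.6*s - 0.96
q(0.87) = -1.03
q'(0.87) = -2.35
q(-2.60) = -2.50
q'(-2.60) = 3.20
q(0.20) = 0.19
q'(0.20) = -1.28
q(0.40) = -0.10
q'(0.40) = -1.60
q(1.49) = -2.80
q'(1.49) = -3.34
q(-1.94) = -0.74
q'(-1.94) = 2.14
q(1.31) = -2.22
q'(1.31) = -3.06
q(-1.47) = 0.09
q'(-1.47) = 1.39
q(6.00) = -34.15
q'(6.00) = -10.56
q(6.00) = -34.15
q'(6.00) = -10.56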